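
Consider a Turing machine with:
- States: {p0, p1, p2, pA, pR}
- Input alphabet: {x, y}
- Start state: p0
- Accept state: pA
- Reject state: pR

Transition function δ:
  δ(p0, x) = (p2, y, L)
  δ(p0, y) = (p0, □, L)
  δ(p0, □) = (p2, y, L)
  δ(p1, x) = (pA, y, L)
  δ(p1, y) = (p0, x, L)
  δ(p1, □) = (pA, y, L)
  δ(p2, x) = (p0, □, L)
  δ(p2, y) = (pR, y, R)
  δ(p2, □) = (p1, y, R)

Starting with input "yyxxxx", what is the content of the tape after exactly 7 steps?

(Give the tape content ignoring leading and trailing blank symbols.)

Execution trace:
Initial: [p0]yyxxxx
Step 1: δ(p0, y) = (p0, □, L) → [p0]□□yxxxx
Step 2: δ(p0, □) = (p2, y, L) → [p2]□y□yxxxx
Step 3: δ(p2, □) = (p1, y, R) → y[p1]y□yxxxx
Step 4: δ(p1, y) = (p0, x, L) → [p0]yx□yxxxx
Step 5: δ(p0, y) = (p0, □, L) → [p0]□□x□yxxxx
Step 6: δ(p0, □) = (p2, y, L) → [p2]□y□x□yxxxx
Step 7: δ(p2, □) = (p1, y, R) → y[p1]y□x□yxxxx

After 7 steps, the tape (ignoring leading/trailing blanks) is: yy□x□yxxxx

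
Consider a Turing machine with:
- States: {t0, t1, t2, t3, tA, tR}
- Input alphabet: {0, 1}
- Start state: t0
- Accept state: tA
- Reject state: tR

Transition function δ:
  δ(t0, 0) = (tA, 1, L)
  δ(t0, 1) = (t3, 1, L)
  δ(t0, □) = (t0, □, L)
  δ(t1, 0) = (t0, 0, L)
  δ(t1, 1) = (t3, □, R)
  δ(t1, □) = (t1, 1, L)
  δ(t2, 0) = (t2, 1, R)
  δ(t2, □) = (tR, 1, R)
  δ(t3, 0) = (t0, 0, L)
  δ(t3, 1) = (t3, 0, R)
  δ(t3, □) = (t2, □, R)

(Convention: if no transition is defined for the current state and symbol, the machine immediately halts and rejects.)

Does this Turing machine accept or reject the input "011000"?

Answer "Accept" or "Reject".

Execution trace:
Initial: [t0]011000
Step 1: δ(t0, 0) = (tA, 1, L) → [tA]□111000

The machine reaches the accept state tA and halts.

Answer: Accept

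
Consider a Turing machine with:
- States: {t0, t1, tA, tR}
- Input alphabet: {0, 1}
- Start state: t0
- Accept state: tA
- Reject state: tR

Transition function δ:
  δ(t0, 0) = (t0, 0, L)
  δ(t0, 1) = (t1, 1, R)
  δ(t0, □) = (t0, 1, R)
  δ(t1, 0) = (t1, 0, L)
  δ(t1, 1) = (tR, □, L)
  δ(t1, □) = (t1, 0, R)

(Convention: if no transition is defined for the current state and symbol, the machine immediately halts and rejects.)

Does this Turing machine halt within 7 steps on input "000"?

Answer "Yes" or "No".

Execution trace:
Initial: [t0]000
Step 1: δ(t0, 0) = (t0, 0, L) → [t0]□000
Step 2: δ(t0, □) = (t0, 1, R) → 1[t0]000
Step 3: δ(t0, 0) = (t0, 0, L) → [t0]1000
Step 4: δ(t0, 1) = (t1, 1, R) → 1[t1]000
Step 5: δ(t1, 0) = (t1, 0, L) → [t1]1000
Step 6: δ(t1, 1) = (tR, □, L) → [tR]□□000

The machine reaches the reject state tR and halts.
The machine halted after 6 steps (within the 7-step bound).

Answer: Yes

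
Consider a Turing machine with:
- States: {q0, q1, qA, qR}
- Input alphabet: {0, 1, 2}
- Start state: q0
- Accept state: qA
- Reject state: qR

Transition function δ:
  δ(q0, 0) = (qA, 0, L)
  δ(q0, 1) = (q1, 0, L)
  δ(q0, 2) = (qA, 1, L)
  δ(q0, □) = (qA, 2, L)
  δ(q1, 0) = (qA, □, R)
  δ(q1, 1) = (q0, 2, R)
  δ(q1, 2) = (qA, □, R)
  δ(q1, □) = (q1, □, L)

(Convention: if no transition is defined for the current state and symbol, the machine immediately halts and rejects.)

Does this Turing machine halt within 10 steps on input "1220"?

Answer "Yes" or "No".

Execution trace:
Initial: [q0]1220
Step 1: δ(q0, 1) = (q1, 0, L) → [q1]□0220
Step 2: δ(q1, □) = (q1, □, L) → [q1]□□0220
Step 3: δ(q1, □) = (q1, □, L) → [q1]□□□0220
Step 4: δ(q1, □) = (q1, □, L) → [q1]□□□□0220
Step 5: δ(q1, □) = (q1, □, L) → [q1]□□□□□0220
Step 6: δ(q1, □) = (q1, □, L) → [q1]□□□□□□0220
Step 7: δ(q1, □) = (q1, □, L) → [q1]□□□□□□□0220
Step 8: δ(q1, □) = (q1, □, L) → [q1]□□□□□□□□0220
Step 9: δ(q1, □) = (q1, □, L) → [q1]□□□□□□□□□0220
Step 10: δ(q1, □) = (q1, □, L) → [q1]□□□□□□□□□□0220

The machine has not reached a halting state after 10 steps.
The machine did not halt within the 10-step bound.

Answer: No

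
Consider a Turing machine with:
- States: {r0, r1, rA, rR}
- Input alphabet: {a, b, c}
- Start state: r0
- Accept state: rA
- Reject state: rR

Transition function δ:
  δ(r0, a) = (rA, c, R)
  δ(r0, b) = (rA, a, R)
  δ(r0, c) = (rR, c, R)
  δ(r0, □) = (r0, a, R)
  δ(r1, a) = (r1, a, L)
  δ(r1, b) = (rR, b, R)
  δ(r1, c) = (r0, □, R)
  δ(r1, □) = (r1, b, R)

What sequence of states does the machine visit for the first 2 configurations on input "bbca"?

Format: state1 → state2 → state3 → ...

Execution trace:
Initial: [r0]bbca
Step 1: δ(r0, b) = (rA, a, R) → a[rA]bca

The machine reaches the accept state rA and halts.

State sequence: r0 → rA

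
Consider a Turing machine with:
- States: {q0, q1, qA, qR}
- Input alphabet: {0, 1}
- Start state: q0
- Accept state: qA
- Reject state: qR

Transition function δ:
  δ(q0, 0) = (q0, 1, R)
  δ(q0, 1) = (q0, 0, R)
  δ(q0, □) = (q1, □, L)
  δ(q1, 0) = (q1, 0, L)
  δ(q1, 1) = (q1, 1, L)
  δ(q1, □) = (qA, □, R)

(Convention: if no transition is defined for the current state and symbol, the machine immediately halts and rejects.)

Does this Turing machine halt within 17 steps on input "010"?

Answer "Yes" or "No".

Execution trace:
Initial: [q0]010
Step 1: δ(q0, 0) = (q0, 1, R) → 1[q0]10
Step 2: δ(q0, 1) = (q0, 0, R) → 10[q0]0
Step 3: δ(q0, 0) = (q0, 1, R) → 101[q0]□
Step 4: δ(q0, □) = (q1, □, L) → 10[q1]1□
Step 5: δ(q1, 1) = (q1, 1, L) → 1[q1]01□
Step 6: δ(q1, 0) = (q1, 0, L) → [q1]101□
Step 7: δ(q1, 1) = (q1, 1, L) → [q1]□101□
Step 8: δ(q1, □) = (qA, □, R) → □[qA]101□

The machine reaches the accept state qA and halts.
The machine halted after 8 steps (within the 17-step bound).

Answer: Yes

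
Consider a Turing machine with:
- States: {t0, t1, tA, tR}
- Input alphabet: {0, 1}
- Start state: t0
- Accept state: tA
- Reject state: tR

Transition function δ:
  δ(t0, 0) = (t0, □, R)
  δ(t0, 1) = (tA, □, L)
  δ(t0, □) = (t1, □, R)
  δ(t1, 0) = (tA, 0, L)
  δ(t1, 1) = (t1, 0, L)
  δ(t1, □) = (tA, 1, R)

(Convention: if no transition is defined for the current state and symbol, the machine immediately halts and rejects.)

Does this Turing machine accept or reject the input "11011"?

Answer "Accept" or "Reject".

Execution trace:
Initial: [t0]11011
Step 1: δ(t0, 1) = (tA, □, L) → [tA]□□1011

The machine reaches the accept state tA and halts.

Answer: Accept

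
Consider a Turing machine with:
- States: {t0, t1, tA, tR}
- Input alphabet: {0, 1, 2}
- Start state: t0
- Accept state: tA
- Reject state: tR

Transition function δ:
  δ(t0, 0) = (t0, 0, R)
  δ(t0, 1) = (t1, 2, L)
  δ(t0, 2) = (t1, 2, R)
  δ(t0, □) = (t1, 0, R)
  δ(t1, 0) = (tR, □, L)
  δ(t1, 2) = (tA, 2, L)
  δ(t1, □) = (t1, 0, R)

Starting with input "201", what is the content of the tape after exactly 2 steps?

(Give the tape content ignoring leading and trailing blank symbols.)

Execution trace:
Initial: [t0]201
Step 1: δ(t0, 2) = (t1, 2, R) → 2[t1]01
Step 2: δ(t1, 0) = (tR, □, L) → [tR]2□1

The machine reaches the reject state tR and halts.

After 2 steps, the tape (ignoring leading/trailing blanks) is: 2□1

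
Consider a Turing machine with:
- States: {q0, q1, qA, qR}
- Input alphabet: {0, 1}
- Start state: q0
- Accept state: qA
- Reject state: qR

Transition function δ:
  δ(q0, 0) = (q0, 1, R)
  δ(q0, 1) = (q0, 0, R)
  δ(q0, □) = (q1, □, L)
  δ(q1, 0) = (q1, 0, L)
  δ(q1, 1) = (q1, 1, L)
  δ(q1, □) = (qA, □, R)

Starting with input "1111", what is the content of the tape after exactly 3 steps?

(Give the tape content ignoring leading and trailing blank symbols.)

Execution trace:
Initial: [q0]1111
Step 1: δ(q0, 1) = (q0, 0, R) → 0[q0]111
Step 2: δ(q0, 1) = (q0, 0, R) → 00[q0]11
Step 3: δ(q0, 1) = (q0, 0, R) → 000[q0]1

After 3 steps, the tape (ignoring leading/trailing blanks) is: 0001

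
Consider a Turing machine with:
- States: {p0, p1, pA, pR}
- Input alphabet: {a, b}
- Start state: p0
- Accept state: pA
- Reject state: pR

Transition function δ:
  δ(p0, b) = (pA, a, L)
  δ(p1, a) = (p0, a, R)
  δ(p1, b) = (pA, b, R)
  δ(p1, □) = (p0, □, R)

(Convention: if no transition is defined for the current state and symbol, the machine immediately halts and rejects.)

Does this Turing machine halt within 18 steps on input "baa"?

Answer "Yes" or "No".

Execution trace:
Initial: [p0]baa
Step 1: δ(p0, b) = (pA, a, L) → [pA]□aaa

The machine reaches the accept state pA and halts.
The machine halted after 1 step (within the 18-step bound).

Answer: Yes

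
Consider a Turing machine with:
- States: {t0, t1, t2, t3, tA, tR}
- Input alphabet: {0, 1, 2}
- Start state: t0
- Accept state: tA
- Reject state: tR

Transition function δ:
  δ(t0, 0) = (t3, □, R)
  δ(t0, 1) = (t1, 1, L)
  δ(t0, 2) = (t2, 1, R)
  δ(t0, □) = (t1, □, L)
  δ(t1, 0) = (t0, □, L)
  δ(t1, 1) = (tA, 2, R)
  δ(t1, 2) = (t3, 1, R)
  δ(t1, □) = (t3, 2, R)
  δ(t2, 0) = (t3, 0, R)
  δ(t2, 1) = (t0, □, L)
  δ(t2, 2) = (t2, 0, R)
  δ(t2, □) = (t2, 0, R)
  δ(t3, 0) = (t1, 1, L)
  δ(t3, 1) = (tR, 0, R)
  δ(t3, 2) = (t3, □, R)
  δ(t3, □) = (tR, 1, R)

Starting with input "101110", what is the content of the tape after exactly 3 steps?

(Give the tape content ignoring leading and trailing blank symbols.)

Execution trace:
Initial: [t0]101110
Step 1: δ(t0, 1) = (t1, 1, L) → [t1]□101110
Step 2: δ(t1, □) = (t3, 2, R) → 2[t3]101110
Step 3: δ(t3, 1) = (tR, 0, R) → 20[tR]01110

The machine reaches the reject state tR and halts.

After 3 steps, the tape (ignoring leading/trailing blanks) is: 2001110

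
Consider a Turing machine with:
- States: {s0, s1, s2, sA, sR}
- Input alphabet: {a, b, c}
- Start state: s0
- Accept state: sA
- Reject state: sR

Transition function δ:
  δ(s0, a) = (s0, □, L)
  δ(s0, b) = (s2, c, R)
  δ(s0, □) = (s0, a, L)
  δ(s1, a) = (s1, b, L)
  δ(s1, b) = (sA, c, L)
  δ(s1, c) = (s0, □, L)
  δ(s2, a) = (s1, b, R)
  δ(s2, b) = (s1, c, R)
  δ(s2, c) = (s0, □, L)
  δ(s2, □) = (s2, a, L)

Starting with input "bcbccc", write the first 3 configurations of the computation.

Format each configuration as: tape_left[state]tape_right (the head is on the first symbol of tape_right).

Transitions applied:
Step 1: δ(s0, b) = (s2, c, R)
Step 2: δ(s2, c) = (s0, □, L)

The first 3 configurations are:
[s0]bcbccc ⊢ c[s2]cbccc ⊢ [s0]c□bccc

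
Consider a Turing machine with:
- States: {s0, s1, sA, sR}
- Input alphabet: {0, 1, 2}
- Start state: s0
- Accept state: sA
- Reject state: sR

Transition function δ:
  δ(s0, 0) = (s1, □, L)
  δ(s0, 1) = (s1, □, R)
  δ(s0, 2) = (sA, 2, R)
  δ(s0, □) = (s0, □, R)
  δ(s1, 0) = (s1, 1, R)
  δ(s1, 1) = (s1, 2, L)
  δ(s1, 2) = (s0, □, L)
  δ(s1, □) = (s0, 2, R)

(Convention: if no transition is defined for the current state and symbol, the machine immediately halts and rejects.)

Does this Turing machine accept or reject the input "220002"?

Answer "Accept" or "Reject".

Execution trace:
Initial: [s0]220002
Step 1: δ(s0, 2) = (sA, 2, R) → 2[sA]20002

The machine reaches the accept state sA and halts.

Answer: Accept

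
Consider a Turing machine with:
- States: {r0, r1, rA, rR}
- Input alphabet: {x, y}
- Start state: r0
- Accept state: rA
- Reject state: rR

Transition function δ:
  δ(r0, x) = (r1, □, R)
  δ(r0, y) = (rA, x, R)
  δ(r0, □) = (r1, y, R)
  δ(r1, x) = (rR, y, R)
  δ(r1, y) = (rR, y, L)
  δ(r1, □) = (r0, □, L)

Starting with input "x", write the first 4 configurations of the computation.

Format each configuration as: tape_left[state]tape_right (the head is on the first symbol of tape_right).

Transitions applied:
Step 1: δ(r0, x) = (r1, □, R)
Step 2: δ(r1, □) = (r0, □, L)
Step 3: δ(r0, □) = (r1, y, R)

The first 4 configurations are:
[r0]x ⊢ □[r1]□ ⊢ [r0]□□ ⊢ y[r1]□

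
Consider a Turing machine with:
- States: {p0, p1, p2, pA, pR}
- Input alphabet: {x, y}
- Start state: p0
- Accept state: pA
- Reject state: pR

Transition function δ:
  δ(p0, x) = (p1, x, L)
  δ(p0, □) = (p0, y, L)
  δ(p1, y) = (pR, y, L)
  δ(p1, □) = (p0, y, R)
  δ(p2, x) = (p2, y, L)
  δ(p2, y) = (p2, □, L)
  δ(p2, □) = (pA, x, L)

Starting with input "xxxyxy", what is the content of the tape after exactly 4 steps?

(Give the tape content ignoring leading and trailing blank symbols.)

Execution trace:
Initial: [p0]xxxyxy
Step 1: δ(p0, x) = (p1, x, L) → [p1]□xxxyxy
Step 2: δ(p1, □) = (p0, y, R) → y[p0]xxxyxy
Step 3: δ(p0, x) = (p1, x, L) → [p1]yxxxyxy
Step 4: δ(p1, y) = (pR, y, L) → [pR]□yxxxyxy

The machine reaches the reject state pR and halts.

After 4 steps, the tape (ignoring leading/trailing blanks) is: yxxxyxy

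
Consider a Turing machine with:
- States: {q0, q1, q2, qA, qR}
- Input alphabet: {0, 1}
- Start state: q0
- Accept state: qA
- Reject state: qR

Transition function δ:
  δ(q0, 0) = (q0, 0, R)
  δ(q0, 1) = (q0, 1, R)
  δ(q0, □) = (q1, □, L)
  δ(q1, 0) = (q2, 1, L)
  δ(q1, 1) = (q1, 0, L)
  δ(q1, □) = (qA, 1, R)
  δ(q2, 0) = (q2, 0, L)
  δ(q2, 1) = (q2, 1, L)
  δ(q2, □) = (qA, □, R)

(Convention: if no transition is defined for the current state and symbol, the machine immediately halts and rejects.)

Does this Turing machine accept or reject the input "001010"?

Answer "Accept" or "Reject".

Execution trace:
Initial: [q0]001010
Step 1: δ(q0, 0) = (q0, 0, R) → 0[q0]01010
Step 2: δ(q0, 0) = (q0, 0, R) → 00[q0]1010
Step 3: δ(q0, 1) = (q0, 1, R) → 001[q0]010
Step 4: δ(q0, 0) = (q0, 0, R) → 0010[q0]10
Step 5: δ(q0, 1) = (q0, 1, R) → 00101[q0]0
Step 6: δ(q0, 0) = (q0, 0, R) → 001010[q0]□
Step 7: δ(q0, □) = (q1, □, L) → 00101[q1]0□
Step 8: δ(q1, 0) = (q2, 1, L) → 0010[q2]11□
Step 9: δ(q2, 1) = (q2, 1, L) → 001[q2]011□
Step 10: δ(q2, 0) = (q2, 0, L) → 00[q2]1011□
Step 11: δ(q2, 1) = (q2, 1, L) → 0[q2]01011□
Step 12: δ(q2, 0) = (q2, 0, L) → [q2]001011□
Step 13: δ(q2, 0) = (q2, 0, L) → [q2]□001011□
Step 14: δ(q2, □) = (qA, □, R) → □[qA]001011□

The machine reaches the accept state qA and halts.

Answer: Accept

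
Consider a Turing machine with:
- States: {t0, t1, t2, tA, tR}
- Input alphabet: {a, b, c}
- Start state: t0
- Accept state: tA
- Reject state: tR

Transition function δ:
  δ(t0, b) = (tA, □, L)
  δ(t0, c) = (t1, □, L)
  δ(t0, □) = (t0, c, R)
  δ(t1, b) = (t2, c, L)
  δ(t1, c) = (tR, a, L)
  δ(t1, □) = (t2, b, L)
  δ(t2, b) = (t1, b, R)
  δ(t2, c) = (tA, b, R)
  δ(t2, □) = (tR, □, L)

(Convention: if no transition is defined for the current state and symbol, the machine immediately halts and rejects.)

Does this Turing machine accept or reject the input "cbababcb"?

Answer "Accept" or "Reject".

Execution trace:
Initial: [t0]cbababcb
Step 1: δ(t0, c) = (t1, □, L) → [t1]□□bababcb
Step 2: δ(t1, □) = (t2, b, L) → [t2]□b□bababcb
Step 3: δ(t2, □) = (tR, □, L) → [tR]□□b□bababcb

The machine reaches the reject state tR and halts.

Answer: Reject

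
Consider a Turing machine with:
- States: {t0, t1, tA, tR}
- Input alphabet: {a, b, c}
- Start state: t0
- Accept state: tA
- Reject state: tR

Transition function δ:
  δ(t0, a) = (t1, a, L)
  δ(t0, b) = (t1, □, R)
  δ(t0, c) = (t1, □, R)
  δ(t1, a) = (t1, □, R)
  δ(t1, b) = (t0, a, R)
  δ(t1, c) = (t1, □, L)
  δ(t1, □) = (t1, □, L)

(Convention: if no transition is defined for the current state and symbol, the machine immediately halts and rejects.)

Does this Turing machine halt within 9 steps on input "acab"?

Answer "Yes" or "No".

Execution trace:
Initial: [t0]acab
Step 1: δ(t0, a) = (t1, a, L) → [t1]□acab
Step 2: δ(t1, □) = (t1, □, L) → [t1]□□acab
Step 3: δ(t1, □) = (t1, □, L) → [t1]□□□acab
Step 4: δ(t1, □) = (t1, □, L) → [t1]□□□□acab
Step 5: δ(t1, □) = (t1, □, L) → [t1]□□□□□acab
Step 6: δ(t1, □) = (t1, □, L) → [t1]□□□□□□acab
Step 7: δ(t1, □) = (t1, □, L) → [t1]□□□□□□□acab
Step 8: δ(t1, □) = (t1, □, L) → [t1]□□□□□□□□acab
Step 9: δ(t1, □) = (t1, □, L) → [t1]□□□□□□□□□acab

The machine has not reached a halting state after 9 steps.
The machine did not halt within the 9-step bound.

Answer: No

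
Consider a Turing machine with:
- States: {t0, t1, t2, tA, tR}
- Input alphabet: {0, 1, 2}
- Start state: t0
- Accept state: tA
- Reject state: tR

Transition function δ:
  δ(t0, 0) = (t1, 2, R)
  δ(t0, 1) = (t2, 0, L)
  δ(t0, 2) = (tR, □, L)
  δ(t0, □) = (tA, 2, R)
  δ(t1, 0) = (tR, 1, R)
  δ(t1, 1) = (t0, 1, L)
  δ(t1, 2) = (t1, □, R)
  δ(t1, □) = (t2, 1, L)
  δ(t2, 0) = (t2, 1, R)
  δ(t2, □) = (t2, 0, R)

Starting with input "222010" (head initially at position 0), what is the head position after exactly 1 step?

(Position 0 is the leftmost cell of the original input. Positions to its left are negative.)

Execution trace (head position shown):
Step 0: [t0]222010  (head at position 0)
Step 1: move left → [tR]□□22010  (head at position -1)

After 1 step, the head is at position -1.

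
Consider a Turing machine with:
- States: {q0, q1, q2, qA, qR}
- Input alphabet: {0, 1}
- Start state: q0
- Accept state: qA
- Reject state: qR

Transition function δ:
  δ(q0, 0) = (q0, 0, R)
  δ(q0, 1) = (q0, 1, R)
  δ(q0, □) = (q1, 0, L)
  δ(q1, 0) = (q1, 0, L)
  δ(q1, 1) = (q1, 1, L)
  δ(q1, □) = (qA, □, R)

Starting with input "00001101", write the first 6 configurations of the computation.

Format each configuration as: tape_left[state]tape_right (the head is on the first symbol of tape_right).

Transitions applied:
Step 1: δ(q0, 0) = (q0, 0, R)
Step 2: δ(q0, 0) = (q0, 0, R)
Step 3: δ(q0, 0) = (q0, 0, R)
Step 4: δ(q0, 0) = (q0, 0, R)
Step 5: δ(q0, 1) = (q0, 1, R)

The first 6 configurations are:
[q0]00001101 ⊢ 0[q0]0001101 ⊢ 00[q0]001101 ⊢ 000[q0]01101 ⊢ 0000[q0]1101 ⊢ 00001[q0]101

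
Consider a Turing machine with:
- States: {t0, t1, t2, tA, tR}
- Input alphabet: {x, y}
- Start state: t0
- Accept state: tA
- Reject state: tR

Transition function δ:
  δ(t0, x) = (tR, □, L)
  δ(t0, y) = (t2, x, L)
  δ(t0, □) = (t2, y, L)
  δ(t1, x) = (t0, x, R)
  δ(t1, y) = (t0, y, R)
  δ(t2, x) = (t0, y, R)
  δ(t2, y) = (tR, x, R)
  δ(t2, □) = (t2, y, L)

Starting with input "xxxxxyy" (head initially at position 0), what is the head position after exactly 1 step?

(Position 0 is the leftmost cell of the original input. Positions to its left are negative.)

Execution trace (head position shown):
Step 0: [t0]xxxxxyy  (head at position 0)
Step 1: move left → [tR]□□xxxxyy  (head at position -1)

After 1 step, the head is at position -1.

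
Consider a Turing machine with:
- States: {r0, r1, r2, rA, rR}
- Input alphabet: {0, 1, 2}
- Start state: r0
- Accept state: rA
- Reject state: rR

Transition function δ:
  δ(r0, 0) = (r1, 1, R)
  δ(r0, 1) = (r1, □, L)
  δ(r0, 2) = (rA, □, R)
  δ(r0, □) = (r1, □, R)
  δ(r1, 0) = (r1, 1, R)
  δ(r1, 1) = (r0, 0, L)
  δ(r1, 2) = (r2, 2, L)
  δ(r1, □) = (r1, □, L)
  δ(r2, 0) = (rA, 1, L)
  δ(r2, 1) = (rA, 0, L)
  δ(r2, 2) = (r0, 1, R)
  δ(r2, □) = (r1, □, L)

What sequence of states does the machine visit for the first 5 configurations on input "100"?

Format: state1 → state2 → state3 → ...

Execution trace:
Initial: [r0]100
Step 1: δ(r0, 1) = (r1, □, L) → [r1]□□00
Step 2: δ(r1, □) = (r1, □, L) → [r1]□□□00
Step 3: δ(r1, □) = (r1, □, L) → [r1]□□□□00
Step 4: δ(r1, □) = (r1, □, L) → [r1]□□□□□00

State sequence: r0 → r1 → r1 → r1 → r1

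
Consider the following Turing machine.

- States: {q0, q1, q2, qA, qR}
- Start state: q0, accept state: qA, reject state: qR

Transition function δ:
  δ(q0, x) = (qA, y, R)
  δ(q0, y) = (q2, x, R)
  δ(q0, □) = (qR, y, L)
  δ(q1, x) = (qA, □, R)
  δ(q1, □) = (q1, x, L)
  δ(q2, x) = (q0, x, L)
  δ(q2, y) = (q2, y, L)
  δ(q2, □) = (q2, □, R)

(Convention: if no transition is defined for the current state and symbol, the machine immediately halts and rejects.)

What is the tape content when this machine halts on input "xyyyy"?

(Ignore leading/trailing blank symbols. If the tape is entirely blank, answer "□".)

Execution trace:
Initial: [q0]xyyyy
Step 1: δ(q0, x) = (qA, y, R) → y[qA]yyyy

The machine reaches the accept state qA and halts.

Final tape (ignoring leading/trailing blanks): yyyyy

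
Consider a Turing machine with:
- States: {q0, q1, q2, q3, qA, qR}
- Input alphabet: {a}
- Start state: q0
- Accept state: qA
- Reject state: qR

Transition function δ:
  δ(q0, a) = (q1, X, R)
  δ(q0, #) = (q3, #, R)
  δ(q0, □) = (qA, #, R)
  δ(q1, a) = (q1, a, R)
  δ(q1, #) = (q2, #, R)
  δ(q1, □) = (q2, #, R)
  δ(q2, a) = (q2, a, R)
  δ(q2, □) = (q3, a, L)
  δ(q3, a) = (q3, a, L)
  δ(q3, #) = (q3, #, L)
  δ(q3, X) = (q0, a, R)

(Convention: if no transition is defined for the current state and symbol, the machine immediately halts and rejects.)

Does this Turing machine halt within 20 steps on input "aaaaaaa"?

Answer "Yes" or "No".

Execution trace:
Initial: [q0]aaaaaaa
Step 1: δ(q0, a) = (q1, X, R) → X[q1]aaaaaa
Step 2: δ(q1, a) = (q1, a, R) → Xa[q1]aaaaa
Step 3: δ(q1, a) = (q1, a, R) → Xaa[q1]aaaa
Step 4: δ(q1, a) = (q1, a, R) → Xaaa[q1]aaa
Step 5: δ(q1, a) = (q1, a, R) → Xaaaa[q1]aa
Step 6: δ(q1, a) = (q1, a, R) → Xaaaaa[q1]a
Step 7: δ(q1, a) = (q1, a, R) → Xaaaaaa[q1]□
Step 8: δ(q1, □) = (q2, #, R) → Xaaaaaa#[q2]□
Step 9: δ(q2, □) = (q3, a, L) → Xaaaaaa[q3]#a
Step 10: δ(q3, #) = (q3, #, L) → Xaaaaa[q3]a#a
Step 11: δ(q3, a) = (q3, a, L) → Xaaaa[q3]aa#a
Step 12: δ(q3, a) = (q3, a, L) → Xaaa[q3]aaa#a
Step 13: δ(q3, a) = (q3, a, L) → Xaa[q3]aaaa#a
Step 14: δ(q3, a) = (q3, a, L) → Xa[q3]aaaaa#a
Step 15: δ(q3, a) = (q3, a, L) → X[q3]aaaaaa#a
Step 16: δ(q3, a) = (q3, a, L) → [q3]Xaaaaaa#a
Step 17: δ(q3, X) = (q0, a, R) → a[q0]aaaaaa#a
Step 18: δ(q0, a) = (q1, X, R) → aX[q1]aaaaa#a
Step 19: δ(q1, a) = (q1, a, R) → aXa[q1]aaaa#a
Step 20: δ(q1, a) = (q1, a, R) → aXaa[q1]aaa#a

The machine has not reached a halting state after 20 steps.
The machine did not halt within the 20-step bound.

Answer: No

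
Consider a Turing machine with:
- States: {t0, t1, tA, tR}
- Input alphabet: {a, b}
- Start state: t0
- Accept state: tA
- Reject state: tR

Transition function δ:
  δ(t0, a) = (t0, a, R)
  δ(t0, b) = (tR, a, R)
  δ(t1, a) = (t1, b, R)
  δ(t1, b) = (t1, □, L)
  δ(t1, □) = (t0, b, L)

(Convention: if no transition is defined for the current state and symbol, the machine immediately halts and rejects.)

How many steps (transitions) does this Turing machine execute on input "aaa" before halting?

Execution trace:
Initial: [t0]aaa
Step 1: δ(t0, a) = (t0, a, R) → a[t0]aa
Step 2: δ(t0, a) = (t0, a, R) → aa[t0]a
Step 3: δ(t0, a) = (t0, a, R) → aaa[t0]□

No transition is defined for δ(t0, □). By convention the machine halts and rejects.

The machine executed 3 steps before halting.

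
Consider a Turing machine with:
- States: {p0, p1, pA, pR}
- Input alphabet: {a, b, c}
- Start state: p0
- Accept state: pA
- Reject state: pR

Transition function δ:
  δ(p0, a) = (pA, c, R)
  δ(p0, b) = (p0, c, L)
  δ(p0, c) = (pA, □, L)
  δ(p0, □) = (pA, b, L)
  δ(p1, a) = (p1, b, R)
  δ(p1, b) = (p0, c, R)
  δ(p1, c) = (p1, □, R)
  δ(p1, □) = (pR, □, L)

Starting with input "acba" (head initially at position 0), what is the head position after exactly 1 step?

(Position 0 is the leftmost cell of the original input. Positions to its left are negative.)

Execution trace (head position shown):
Step 0: [p0]acba  (head at position 0)
Step 1: move right → c[pA]cba  (head at position 1)

After 1 step, the head is at position 1.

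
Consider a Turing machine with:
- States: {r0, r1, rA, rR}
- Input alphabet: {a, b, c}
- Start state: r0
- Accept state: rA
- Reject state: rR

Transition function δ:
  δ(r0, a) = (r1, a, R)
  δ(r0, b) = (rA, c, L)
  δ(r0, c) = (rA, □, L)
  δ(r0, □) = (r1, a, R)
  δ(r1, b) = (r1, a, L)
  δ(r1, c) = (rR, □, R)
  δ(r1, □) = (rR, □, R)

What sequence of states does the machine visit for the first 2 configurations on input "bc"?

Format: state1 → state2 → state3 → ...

Execution trace:
Initial: [r0]bc
Step 1: δ(r0, b) = (rA, c, L) → [rA]□cc

The machine reaches the accept state rA and halts.

State sequence: r0 → rA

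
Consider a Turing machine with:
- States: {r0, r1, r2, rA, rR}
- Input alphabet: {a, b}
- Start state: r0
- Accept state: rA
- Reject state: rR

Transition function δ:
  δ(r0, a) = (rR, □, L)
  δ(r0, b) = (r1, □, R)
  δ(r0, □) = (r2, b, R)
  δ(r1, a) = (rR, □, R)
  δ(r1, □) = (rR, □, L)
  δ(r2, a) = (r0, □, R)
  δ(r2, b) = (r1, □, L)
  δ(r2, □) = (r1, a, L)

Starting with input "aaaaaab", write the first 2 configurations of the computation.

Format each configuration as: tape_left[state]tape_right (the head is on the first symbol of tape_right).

Transitions applied:
Step 1: δ(r0, a) = (rR, □, L)

The first 2 configurations are:
[r0]aaaaaab ⊢ [rR]□□aaaaab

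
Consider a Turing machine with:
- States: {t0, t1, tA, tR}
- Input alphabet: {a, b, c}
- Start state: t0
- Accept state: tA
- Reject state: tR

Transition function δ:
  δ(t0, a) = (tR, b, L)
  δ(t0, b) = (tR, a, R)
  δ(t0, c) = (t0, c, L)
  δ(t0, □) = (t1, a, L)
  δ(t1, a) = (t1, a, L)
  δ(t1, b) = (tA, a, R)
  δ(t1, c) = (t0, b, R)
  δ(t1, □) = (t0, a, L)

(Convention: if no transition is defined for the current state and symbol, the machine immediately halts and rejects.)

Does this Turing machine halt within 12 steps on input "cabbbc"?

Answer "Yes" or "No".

Execution trace:
Initial: [t0]cabbbc
Step 1: δ(t0, c) = (t0, c, L) → [t0]□cabbbc
Step 2: δ(t0, □) = (t1, a, L) → [t1]□acabbbc
Step 3: δ(t1, □) = (t0, a, L) → [t0]□aacabbbc
Step 4: δ(t0, □) = (t1, a, L) → [t1]□aaacabbbc
Step 5: δ(t1, □) = (t0, a, L) → [t0]□aaaacabbbc
Step 6: δ(t0, □) = (t1, a, L) → [t1]□aaaaacabbbc
Step 7: δ(t1, □) = (t0, a, L) → [t0]□aaaaaacabbbc
Step 8: δ(t0, □) = (t1, a, L) → [t1]□aaaaaaacabbbc
Step 9: δ(t1, □) = (t0, a, L) → [t0]□aaaaaaaacabbbc
Step 10: δ(t0, □) = (t1, a, L) → [t1]□aaaaaaaaacabbbc
Step 11: δ(t1, □) = (t0, a, L) → [t0]□aaaaaaaaaacabbbc
Step 12: δ(t0, □) = (t1, a, L) → [t1]□aaaaaaaaaaacabbbc

The machine has not reached a halting state after 12 steps.
The machine did not halt within the 12-step bound.

Answer: No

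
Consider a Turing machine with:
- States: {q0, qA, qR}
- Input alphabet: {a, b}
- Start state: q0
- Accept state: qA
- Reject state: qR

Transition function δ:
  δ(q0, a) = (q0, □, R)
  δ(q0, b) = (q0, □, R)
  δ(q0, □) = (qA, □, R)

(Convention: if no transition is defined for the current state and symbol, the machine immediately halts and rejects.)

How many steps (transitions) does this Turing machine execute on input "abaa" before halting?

Execution trace:
Initial: [q0]abaa
Step 1: δ(q0, a) = (q0, □, R) → □[q0]baa
Step 2: δ(q0, b) = (q0, □, R) → □□[q0]aa
Step 3: δ(q0, a) = (q0, □, R) → □□□[q0]a
Step 4: δ(q0, a) = (q0, □, R) → □□□□[q0]□
Step 5: δ(q0, □) = (qA, □, R) → □□□□□[qA]□

The machine reaches the accept state qA and halts.

The machine executed 5 steps before halting.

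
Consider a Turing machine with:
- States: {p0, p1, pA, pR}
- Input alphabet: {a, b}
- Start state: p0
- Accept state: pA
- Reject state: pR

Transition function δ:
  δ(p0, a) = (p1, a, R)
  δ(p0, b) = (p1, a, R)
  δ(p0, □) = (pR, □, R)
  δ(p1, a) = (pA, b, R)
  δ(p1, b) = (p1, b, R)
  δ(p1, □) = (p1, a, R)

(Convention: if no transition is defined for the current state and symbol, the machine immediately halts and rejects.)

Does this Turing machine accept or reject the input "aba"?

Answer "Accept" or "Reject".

Execution trace:
Initial: [p0]aba
Step 1: δ(p0, a) = (p1, a, R) → a[p1]ba
Step 2: δ(p1, b) = (p1, b, R) → ab[p1]a
Step 3: δ(p1, a) = (pA, b, R) → abb[pA]□

The machine reaches the accept state pA and halts.

Answer: Accept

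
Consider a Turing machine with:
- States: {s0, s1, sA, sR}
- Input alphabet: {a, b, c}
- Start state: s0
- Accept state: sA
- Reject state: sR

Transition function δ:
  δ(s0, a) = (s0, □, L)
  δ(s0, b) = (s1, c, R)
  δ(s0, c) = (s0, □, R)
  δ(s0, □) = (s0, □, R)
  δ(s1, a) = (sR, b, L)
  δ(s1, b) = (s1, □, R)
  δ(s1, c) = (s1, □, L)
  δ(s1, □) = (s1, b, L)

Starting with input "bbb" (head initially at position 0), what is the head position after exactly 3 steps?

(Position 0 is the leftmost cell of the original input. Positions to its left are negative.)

Execution trace (head position shown):
Step 0: [s0]bbb  (head at position 0)
Step 1: move right → c[s1]bb  (head at position 1)
Step 2: move right → c□[s1]b  (head at position 2)
Step 3: move right → c□□[s1]□  (head at position 3)

After 3 steps, the head is at position 3.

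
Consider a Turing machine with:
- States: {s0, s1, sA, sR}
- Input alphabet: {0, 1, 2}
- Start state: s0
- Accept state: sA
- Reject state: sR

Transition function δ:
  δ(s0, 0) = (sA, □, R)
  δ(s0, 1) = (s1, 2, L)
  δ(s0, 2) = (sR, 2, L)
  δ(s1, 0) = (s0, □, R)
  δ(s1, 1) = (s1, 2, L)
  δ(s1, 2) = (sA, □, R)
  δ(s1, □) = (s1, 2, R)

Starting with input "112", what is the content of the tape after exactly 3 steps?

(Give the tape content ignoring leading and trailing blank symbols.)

Execution trace:
Initial: [s0]112
Step 1: δ(s0, 1) = (s1, 2, L) → [s1]□212
Step 2: δ(s1, □) = (s1, 2, R) → 2[s1]212
Step 3: δ(s1, 2) = (sA, □, R) → 2□[sA]12

The machine reaches the accept state sA and halts.

After 3 steps, the tape (ignoring leading/trailing blanks) is: 2□12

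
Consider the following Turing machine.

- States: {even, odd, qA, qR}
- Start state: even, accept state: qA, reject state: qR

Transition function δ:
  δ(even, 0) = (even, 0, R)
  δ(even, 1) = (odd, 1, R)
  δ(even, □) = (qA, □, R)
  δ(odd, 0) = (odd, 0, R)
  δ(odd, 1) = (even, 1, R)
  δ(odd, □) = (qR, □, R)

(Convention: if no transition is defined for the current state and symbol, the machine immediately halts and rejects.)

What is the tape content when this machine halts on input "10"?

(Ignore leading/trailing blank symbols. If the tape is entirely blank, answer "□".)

Execution trace:
Initial: [even]10
Step 1: δ(even, 1) = (odd, 1, R) → 1[odd]0
Step 2: δ(odd, 0) = (odd, 0, R) → 10[odd]□
Step 3: δ(odd, □) = (qR, □, R) → 10□[qR]□

The machine reaches the reject state qR and halts.

Final tape (ignoring leading/trailing blanks): 10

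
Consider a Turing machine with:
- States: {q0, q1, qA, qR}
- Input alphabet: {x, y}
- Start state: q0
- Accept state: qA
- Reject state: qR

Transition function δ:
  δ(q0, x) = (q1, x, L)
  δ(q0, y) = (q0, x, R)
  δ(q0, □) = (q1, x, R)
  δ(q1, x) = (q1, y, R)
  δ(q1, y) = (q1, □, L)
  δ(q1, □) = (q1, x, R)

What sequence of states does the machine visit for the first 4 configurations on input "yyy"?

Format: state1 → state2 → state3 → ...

Execution trace:
Initial: [q0]yyy
Step 1: δ(q0, y) = (q0, x, R) → x[q0]yy
Step 2: δ(q0, y) = (q0, x, R) → xx[q0]y
Step 3: δ(q0, y) = (q0, x, R) → xxx[q0]□

State sequence: q0 → q0 → q0 → q0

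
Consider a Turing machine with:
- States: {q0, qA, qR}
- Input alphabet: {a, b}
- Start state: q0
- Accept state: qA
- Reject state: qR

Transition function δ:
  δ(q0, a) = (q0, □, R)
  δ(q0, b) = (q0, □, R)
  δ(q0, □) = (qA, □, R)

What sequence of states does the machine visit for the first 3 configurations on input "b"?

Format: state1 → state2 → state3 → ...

Execution trace:
Initial: [q0]b
Step 1: δ(q0, b) = (q0, □, R) → □[q0]□
Step 2: δ(q0, □) = (qA, □, R) → □□[qA]□

The machine reaches the accept state qA and halts.

State sequence: q0 → q0 → qA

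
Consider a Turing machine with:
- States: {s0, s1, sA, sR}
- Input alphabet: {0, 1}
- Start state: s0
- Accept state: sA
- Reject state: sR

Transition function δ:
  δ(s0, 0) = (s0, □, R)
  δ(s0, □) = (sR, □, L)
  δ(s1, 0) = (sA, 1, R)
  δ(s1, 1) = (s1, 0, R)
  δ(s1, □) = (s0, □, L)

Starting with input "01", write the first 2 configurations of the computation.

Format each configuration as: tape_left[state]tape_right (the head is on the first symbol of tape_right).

Transitions applied:
Step 1: δ(s0, 0) = (s0, □, R)

The first 2 configurations are:
[s0]01 ⊢ □[s0]1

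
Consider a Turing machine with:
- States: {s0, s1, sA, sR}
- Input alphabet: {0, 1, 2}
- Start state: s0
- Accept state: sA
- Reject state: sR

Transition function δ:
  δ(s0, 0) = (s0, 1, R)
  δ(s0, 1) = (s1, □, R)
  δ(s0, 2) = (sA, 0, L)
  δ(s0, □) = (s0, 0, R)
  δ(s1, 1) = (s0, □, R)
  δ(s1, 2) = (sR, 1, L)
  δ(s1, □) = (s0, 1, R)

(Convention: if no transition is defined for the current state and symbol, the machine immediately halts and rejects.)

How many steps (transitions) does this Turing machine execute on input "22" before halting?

Execution trace:
Initial: [s0]22
Step 1: δ(s0, 2) = (sA, 0, L) → [sA]□02

The machine reaches the accept state sA and halts.

The machine executed 1 step before halting.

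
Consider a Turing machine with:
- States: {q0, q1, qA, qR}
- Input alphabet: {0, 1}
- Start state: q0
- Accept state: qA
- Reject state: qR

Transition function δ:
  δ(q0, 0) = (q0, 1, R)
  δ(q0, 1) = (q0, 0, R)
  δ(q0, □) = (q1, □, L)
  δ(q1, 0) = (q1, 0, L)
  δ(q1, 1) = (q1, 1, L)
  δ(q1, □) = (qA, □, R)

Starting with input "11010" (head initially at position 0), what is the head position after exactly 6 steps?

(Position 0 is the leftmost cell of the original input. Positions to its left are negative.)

Execution trace (head position shown):
Step 0: [q0]11010  (head at position 0)
Step 1: move right → 0[q0]1010  (head at position 1)
Step 2: move right → 00[q0]010  (head at position 2)
Step 3: move right → 001[q0]10  (head at position 3)
Step 4: move right → 0010[q0]0  (head at position 4)
Step 5: move right → 00101[q0]□  (head at position 5)
Step 6: move left → 0010[q1]1□  (head at position 4)

After 6 steps, the head is at position 4.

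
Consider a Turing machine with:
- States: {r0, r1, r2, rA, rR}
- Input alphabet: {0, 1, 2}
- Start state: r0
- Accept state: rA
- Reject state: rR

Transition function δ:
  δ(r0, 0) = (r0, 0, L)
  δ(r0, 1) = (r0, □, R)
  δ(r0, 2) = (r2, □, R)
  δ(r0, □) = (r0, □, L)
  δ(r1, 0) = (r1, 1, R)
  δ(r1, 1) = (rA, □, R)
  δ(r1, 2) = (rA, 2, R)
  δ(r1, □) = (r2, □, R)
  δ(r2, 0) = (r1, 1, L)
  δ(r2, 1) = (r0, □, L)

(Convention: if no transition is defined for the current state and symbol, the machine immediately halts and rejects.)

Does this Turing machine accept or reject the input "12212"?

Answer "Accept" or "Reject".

Execution trace:
Initial: [r0]12212
Step 1: δ(r0, 1) = (r0, □, R) → □[r0]2212
Step 2: δ(r0, 2) = (r2, □, R) → □□[r2]212

No transition is defined for δ(r2, 2). By convention the machine halts and rejects.

Answer: Reject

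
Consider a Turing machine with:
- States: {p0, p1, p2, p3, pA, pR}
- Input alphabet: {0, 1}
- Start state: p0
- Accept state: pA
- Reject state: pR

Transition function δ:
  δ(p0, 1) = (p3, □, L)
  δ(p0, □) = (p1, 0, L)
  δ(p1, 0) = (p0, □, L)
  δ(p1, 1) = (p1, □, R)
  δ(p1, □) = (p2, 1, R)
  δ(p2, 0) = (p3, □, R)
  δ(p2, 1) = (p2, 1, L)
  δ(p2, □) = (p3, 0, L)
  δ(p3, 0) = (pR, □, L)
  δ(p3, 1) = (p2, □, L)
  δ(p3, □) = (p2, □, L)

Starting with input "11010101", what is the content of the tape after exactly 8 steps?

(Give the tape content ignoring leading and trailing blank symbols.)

Execution trace:
Initial: [p0]11010101
Step 1: δ(p0, 1) = (p3, □, L) → [p3]□□1010101
Step 2: δ(p3, □) = (p2, □, L) → [p2]□□□1010101
Step 3: δ(p2, □) = (p3, 0, L) → [p3]□0□□1010101
Step 4: δ(p3, □) = (p2, □, L) → [p2]□□0□□1010101
Step 5: δ(p2, □) = (p3, 0, L) → [p3]□0□0□□1010101
Step 6: δ(p3, □) = (p2, □, L) → [p2]□□0□0□□1010101
Step 7: δ(p2, □) = (p3, 0, L) → [p3]□0□0□0□□1010101
Step 8: δ(p3, □) = (p2, □, L) → [p2]□□0□0□0□□1010101

After 8 steps, the tape (ignoring leading/trailing blanks) is: 0□0□0□□1010101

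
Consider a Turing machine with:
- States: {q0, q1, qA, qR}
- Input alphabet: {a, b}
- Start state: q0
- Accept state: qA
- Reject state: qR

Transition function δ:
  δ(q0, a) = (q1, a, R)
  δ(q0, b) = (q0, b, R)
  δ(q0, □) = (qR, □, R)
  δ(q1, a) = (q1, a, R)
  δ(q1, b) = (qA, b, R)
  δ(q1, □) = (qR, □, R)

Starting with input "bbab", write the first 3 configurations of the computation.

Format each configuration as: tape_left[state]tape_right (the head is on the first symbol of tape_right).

Transitions applied:
Step 1: δ(q0, b) = (q0, b, R)
Step 2: δ(q0, b) = (q0, b, R)

The first 3 configurations are:
[q0]bbab ⊢ b[q0]bab ⊢ bb[q0]ab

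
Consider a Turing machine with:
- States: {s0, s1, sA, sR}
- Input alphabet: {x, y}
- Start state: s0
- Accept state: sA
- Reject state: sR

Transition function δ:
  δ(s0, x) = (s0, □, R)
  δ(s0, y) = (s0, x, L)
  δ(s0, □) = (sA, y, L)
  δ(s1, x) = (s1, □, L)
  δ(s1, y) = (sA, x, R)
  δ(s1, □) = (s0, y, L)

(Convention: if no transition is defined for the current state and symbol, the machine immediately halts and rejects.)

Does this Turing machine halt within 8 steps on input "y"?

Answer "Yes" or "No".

Execution trace:
Initial: [s0]y
Step 1: δ(s0, y) = (s0, x, L) → [s0]□x
Step 2: δ(s0, □) = (sA, y, L) → [sA]□yx

The machine reaches the accept state sA and halts.
The machine halted after 2 steps (within the 8-step bound).

Answer: Yes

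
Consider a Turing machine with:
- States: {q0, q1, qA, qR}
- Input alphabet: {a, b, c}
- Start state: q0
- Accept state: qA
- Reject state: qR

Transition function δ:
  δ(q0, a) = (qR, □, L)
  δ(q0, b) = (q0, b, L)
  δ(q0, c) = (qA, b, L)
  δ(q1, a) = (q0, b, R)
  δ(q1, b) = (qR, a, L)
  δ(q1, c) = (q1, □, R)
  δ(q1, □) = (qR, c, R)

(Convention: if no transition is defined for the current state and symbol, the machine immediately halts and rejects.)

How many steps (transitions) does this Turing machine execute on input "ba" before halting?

Execution trace:
Initial: [q0]ba
Step 1: δ(q0, b) = (q0, b, L) → [q0]□ba

No transition is defined for δ(q0, □). By convention the machine halts and rejects.

The machine executed 1 step before halting.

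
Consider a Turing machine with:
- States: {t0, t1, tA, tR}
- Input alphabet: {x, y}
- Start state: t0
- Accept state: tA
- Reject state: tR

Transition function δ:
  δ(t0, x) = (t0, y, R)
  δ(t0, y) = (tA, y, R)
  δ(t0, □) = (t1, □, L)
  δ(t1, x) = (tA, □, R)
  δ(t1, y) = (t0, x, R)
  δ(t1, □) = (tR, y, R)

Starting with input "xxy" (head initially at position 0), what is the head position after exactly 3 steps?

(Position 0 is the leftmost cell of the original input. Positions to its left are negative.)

Execution trace (head position shown):
Step 0: [t0]xxy  (head at position 0)
Step 1: move right → y[t0]xy  (head at position 1)
Step 2: move right → yy[t0]y  (head at position 2)
Step 3: move right → yyy[tA]□  (head at position 3)

After 3 steps, the head is at position 3.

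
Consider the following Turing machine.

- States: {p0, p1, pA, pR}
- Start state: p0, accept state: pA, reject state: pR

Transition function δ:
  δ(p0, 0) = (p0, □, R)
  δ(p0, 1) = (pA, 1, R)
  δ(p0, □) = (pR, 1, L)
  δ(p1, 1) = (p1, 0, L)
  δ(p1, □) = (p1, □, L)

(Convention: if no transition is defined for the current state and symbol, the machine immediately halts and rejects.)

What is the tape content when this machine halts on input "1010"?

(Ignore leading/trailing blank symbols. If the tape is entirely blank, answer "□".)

Execution trace:
Initial: [p0]1010
Step 1: δ(p0, 1) = (pA, 1, R) → 1[pA]010

The machine reaches the accept state pA and halts.

Final tape (ignoring leading/trailing blanks): 1010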